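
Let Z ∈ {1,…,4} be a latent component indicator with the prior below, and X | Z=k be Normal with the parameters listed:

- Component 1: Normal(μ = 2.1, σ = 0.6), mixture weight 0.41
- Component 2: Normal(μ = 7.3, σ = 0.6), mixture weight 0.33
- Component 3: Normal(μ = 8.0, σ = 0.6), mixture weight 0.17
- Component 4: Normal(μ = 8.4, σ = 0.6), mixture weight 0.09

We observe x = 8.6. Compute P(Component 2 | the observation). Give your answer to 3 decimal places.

0.144

The responsibility of component k is π_k f_k(x) divided by Σ_j π_j f_j(x).
Evaluate each component's likelihood at the observed value:
  p_1 = (1/(0.6·√(2π)))·exp(−(8.6−2.1)²/(2·0.6²)) = 0.664904·exp(-58.68056) = 2.1783e-26
  p_2 = (1/(0.6·√(2π)))·exp(−(8.6−7.3)²/(2·0.6²)) = 0.664904·exp(-2.34722) = 0.0635877
  p_3 = (1/(0.6·√(2π)))·exp(−(8.6−8.0)²/(2·0.6²)) = 0.664904·exp(-0.50000) = 0.403285
  p_4 = (1/(0.6·√(2π)))·exp(−(8.6−8.4)²/(2·0.6²)) = 0.664904·exp(-0.05556) = 0.628972
Multiply by the mixture weights:
  π_1·p_1 = 0.41 × 2.1783e-26 = 8.93102e-27
  π_2·p_2 = 0.33 × 0.0635877 = 0.0209839
  π_3·p_3 = 0.17 × 0.403285 = 0.0685584
  π_4·p_4 = 0.09 × 0.628972 = 0.0566075
Denominator: 8.93102e-27 + 0.0209839 + 0.0685584 + 0.0566075 = 0.14615
P(Component 2 | data) ≈ 0.144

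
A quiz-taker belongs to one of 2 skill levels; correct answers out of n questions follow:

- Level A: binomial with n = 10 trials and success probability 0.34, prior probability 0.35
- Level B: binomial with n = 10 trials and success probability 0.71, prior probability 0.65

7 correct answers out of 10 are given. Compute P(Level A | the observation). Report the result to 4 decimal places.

P(component k | x) = P(Z=k)·f_k(x) / marginal(x), where marginal(x) = Σ_j P(Z=j)·f_j(x).
Binomial probabilities:
  f_A = C(10,7)·0.34^7·0.66^3 = 120·0.000525234·0.287496 = 0.0181203
  f_B = C(10,7)·0.71^7·0.29^3 = 120·0.0909512·0.024389 = 0.266185
Prior × likelihood for each component:
  P(Z=A)·f_A = 0.35 × 0.0181203 = 0.00634211
  P(Z=B)·f_B = 0.65 × 0.266185 = 0.17302
Denominator: 0.00634211 + 0.17302 = 0.179362
Responsibility of Level A: 0.00634211 / 0.179362 ≈ 0.0354

0.0354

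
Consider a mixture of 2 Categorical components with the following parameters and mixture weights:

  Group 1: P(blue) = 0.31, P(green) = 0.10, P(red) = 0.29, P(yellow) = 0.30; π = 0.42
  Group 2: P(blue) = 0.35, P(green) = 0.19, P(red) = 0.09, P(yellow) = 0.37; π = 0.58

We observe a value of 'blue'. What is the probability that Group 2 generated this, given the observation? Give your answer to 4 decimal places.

0.6092

Posterior ∝ prior × likelihood, so P(k | x) ∝ π_k f_k(x); normalise over all components.
Evaluate each component's likelihood at the observed value:
  L_1 = P(blue | comp) = 0.31
  L_2 = P(blue | comp) = 0.35
Unnormalised posteriors:
  π_1·L_1 = 0.42 × 0.31 = 0.1302
  π_2·L_2 = 0.58 × 0.35 = 0.203
Normaliser: 0.1302 + 0.203 = 0.3332
P(Group 2 | the observation) ≈ 0.6092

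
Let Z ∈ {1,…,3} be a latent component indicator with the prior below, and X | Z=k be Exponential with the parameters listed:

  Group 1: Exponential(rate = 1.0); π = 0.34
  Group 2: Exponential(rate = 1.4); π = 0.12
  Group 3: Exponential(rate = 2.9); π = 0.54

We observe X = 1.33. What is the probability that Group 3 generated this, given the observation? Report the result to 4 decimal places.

0.2219

P(component k | x) = π_k·f_k(x) / marginal(x), where marginal(x) = Σ_j π_j·f_j(x).
Exponential densities:
  f_1 = 1.0·e^(−1.0·1.33) = 1.0·e^(−1.3300) = 0.264477
  f_2 = 1.4·e^(−1.4·1.33) = 1.4·e^(−1.8620) = 0.217506
  f_3 = 2.9·e^(−2.9·1.33) = 2.9·e^(−3.8570) = 0.0612808
Unnormalised posteriors:
  π_1·f_1 = 0.34 × 0.264477 = 0.0899223
  π_2·f_2 = 0.12 × 0.217506 = 0.0261007
  π_3·f_3 = 0.54 × 0.0612808 = 0.0330916
Denominator: 0.0899223 + 0.0261007 + 0.0330916 = 0.149115
Responsibility of Group 3: 0.0330916 / 0.149115 ≈ 0.2219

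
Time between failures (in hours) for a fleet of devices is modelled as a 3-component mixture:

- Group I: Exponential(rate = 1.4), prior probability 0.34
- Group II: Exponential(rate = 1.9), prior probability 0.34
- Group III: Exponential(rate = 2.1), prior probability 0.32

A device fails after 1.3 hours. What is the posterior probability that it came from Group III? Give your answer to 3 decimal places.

By Bayes' theorem, P(k | x) = w_k f_k(x) / Σ_j w_j f_j(x).
Exponential densities:
  f_I = 0.226836
  f_II = 0.160711
  f_III = 0.136961
Unnormalised posteriors:
  w_I·f_I = 0.34 × 0.226836 = 0.0771243
  w_II·f_II = 0.34 × 0.160711 = 0.0546418
  w_III·f_III = 0.32 × 0.136961 = 0.0438274
Normaliser: 0.0771243 + 0.0546418 + 0.0438274 = 0.175593
P(Group III | data) ≈ 0.250

0.250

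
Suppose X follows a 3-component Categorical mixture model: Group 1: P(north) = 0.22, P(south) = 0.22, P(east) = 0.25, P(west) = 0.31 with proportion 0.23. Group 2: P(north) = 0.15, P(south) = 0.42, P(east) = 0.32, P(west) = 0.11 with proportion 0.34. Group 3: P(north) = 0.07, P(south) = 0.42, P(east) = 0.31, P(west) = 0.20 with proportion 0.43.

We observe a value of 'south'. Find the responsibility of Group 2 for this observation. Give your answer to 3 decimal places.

0.382

Posterior ∝ prior × likelihood, so P(k | x) ∝ P(Z=k) f_k(x); normalise over all components.
Component likelihoods at x = 'south':
  p_1 = 0.22
  p_2 = 0.42
  p_3 = 0.42
Prior × likelihood for each component:
  P(Z=1)·p_1 = 0.23 × 0.22 = 0.0506
  P(Z=2)·p_2 = 0.34 × 0.42 = 0.1428
  P(Z=3)·p_3 = 0.43 × 0.42 = 0.1806
Marginal: 0.0506 + 0.1428 + 0.1806 = 0.374
P(Group 2 | the observation) = 0.1428 / 0.374 ≈ 0.382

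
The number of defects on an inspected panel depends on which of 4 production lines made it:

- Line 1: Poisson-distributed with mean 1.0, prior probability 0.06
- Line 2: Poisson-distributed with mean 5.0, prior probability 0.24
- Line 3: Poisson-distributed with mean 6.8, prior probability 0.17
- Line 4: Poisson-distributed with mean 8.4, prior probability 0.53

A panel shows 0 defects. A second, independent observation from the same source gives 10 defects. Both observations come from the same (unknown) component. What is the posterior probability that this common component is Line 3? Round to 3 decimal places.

The responsibility of component k is π_k f_k(x) divided by Σ_j π_j f_j(x).
Since both observations come from the same component, the likelihood for component k is f_k(x₁)·f_k(x₂).
  p_1 = [0.367879] × [1.01378e-07] = 3.72948e-08
  p_2 = [0.00673795] × [0.0181328] = 0.000122178
  p_3 = [0.00111378] × [0.0648819] = 7.22639e-05
  p_4 = [0.000224867] × [0.108382] = 2.43715e-05
Prior × likelihood for each component:
  π_1·p_1 = 0.06 × 3.72948e-08 = 2.23769e-09
  π_2·p_2 = 0.24 × 0.000122178 = 2.93227e-05
  π_3·p_3 = 0.17 × 7.22639e-05 = 1.22849e-05
  π_4·p_4 = 0.53 × 2.43715e-05 = 1.29169e-05
Sum: 2.23769e-09 + 2.93227e-05 + 1.22849e-05 + 1.29169e-05 = 5.45267e-05
So the posterior for Line 3 is 1.22849e-05 / 5.45267e-05 ≈ 0.225.

0.225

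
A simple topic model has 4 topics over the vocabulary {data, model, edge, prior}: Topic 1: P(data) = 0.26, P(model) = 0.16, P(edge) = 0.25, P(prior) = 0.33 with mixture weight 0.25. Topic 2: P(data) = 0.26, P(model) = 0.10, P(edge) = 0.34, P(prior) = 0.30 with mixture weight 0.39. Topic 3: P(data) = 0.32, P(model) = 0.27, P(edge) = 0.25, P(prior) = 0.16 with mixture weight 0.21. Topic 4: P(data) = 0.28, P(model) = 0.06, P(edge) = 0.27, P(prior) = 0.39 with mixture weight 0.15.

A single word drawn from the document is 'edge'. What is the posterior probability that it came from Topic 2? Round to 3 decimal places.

0.460

The responsibility of component k is P(Z=k) f_k(x) divided by Σ_j P(Z=j) f_j(x).
Evaluate each component's likelihood at the observed value:
  L_1 = 0.25
  L_2 = 0.34
  L_3 = 0.25
  L_4 = 0.27
Weight by the priors:
  P(Z=1)·L_1 = 0.25 × 0.25 = 0.0625
  P(Z=2)·L_2 = 0.39 × 0.34 = 0.1326
  P(Z=3)·L_3 = 0.21 × 0.25 = 0.0525
  P(Z=4)·L_4 = 0.15 × 0.27 = 0.0405
Denominator: 0.0625 + 0.1326 + 0.0525 + 0.0405 = 0.2881
P(Topic 2 | 'edge') ≈ 0.460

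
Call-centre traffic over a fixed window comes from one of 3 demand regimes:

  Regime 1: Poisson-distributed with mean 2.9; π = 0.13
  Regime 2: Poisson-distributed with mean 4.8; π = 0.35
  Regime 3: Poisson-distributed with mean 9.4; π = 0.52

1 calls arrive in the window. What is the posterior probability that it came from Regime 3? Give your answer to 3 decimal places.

0.012

Apply Bayes' rule: the posterior for each component is proportional to its prior times its likelihood at x.
Poisson probabilities:
  f_1 = 0.159567
  f_2 = 0.0395028
  f_3 = 0.000777606
Weight by the priors:
  w_1·f_1 = 0.13 × 0.159567 = 0.0207438
  w_2·f_2 = 0.35 × 0.0395028 = 0.013826
  w_3·f_3 = 0.52 × 0.000777606 = 0.000404355
Evidence: 0.0207438 + 0.013826 + 0.000404355 = 0.0349741
P(Regime 3 | 1 calls) ≈ 0.012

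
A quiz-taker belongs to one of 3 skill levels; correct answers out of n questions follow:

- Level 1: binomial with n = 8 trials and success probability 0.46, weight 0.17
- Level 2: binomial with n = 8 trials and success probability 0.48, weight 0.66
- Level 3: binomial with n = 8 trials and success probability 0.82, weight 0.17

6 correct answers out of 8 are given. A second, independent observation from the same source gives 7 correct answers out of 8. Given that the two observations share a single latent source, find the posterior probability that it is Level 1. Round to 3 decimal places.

P(component k | x) = P(Z=k)·f_k(x) / marginal(x), where marginal(x) = Σ_j P(Z=j)·f_j(x).
Since both observations come from the same component, the likelihood for component k is f_k(x₁)·f_k(x₂).
  L_1 = [C(8,6)·0.46^6·0.54^2 = 28·0.0094743·0.2916 = 0.0773557] × [0.0188273] = 0.0014564
  L_2 = [C(8,6)·0.48^6·0.52^2 = 28·0.0122306·0.2704 = 0.0926002] × [0.024422] = 0.00226149
  L_3 = [C(8,6)·0.82^6·0.18^2 = 28·0.304007·0.0324 = 0.275795] × [0.358971] = 0.0990024
Multiply by the mixture weights:
  P(Z=1)·L_1 = 0.17 × 0.0014564 = 0.000247588
  P(Z=2)·L_2 = 0.66 × 0.00226149 = 0.00149258
  P(Z=3)·L_3 = 0.17 × 0.0990024 = 0.0168304
Marginal: 0.000247588 + 0.00149258 + 0.0168304 = 0.0185706
So the posterior for Level 1 is 0.000247588 / 0.0185706 ≈ 0.013.

0.013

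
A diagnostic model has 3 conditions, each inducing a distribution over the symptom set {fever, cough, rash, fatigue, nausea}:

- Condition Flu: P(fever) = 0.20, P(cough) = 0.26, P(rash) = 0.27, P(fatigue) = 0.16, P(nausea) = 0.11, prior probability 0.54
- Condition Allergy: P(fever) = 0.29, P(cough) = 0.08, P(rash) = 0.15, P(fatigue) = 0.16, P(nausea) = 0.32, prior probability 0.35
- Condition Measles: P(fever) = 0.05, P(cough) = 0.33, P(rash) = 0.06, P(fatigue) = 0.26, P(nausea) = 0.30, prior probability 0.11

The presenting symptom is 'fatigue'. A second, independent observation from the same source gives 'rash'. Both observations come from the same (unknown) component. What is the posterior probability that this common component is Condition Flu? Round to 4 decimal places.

Apply Bayes' rule: the posterior for each component is proportional to its prior times its likelihood at x.
Since both observations come from the same component, the likelihood for component k is f_k(x₁)·f_k(x₂).
  L_Flu = [P(fatigue | comp) = 0.16] × [0.27] = 0.0432
  L_Allergy = [P(fatigue | comp) = 0.16] × [0.15] = 0.024
  L_Measles = [P(fatigue | comp) = 0.26] × [0.06] = 0.0156
Weight by the priors:
  π_Flu·L_Flu = 0.54 × 0.0432 = 0.023328
  π_Allergy·L_Allergy = 0.35 × 0.024 = 0.0084
  π_Measles·L_Measles = 0.11 × 0.0156 = 0.001716
Denominator: 0.023328 + 0.0084 + 0.001716 = 0.033444
Responsibility of Condition Flu: 0.023328 / 0.033444 ≈ 0.6975

0.6975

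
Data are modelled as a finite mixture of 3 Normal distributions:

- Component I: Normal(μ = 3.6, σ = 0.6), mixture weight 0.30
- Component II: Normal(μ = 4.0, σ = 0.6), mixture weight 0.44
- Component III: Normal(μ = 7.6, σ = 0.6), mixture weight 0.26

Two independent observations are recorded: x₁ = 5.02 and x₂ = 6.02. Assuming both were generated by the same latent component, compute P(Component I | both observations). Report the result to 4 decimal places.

P(component k | x) = w_k·f_k(x) / marginal(x), where marginal(x) = Σ_j w_j·f_j(x).
Since both observations come from the same component, the likelihood for component k is f_k(x₁)·f_k(x₂).
  L_I = [0.0404104] × [0.000195099] = 7.88404e-06
  L_II = [0.156748] × [0.00229888] = 0.000360345
  L_III = [6.42253e-05] × [0.0207474] = 1.33251e-06
Weight by the priors:
  w_I·L_I = 0.30 × 7.88404e-06 = 2.36521e-06
  w_II·L_II = 0.44 × 0.000360345 = 0.000158552
  w_III·L_III = 0.26 × 1.33251e-06 = 3.46452e-07
Marginal: 2.36521e-06 + 0.000158552 + 3.46452e-07 = 0.000161264
P(Component I | x₁, x₂) = 2.36521e-06 / 0.000161264 ≈ 0.0147

0.0147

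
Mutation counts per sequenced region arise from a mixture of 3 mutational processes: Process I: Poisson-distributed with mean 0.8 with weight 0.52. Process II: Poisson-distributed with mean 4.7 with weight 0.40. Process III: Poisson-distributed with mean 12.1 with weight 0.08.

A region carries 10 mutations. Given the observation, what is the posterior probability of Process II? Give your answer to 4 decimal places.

0.3901

Posterior ∝ prior × likelihood, so P(k | x) ∝ π_k f_k(x); normalise over all components.
Poisson probabilities:
  f_I = e^(−0.8)·0.8^10/10! = 1.32954e-08
  f_II = e^(−4.7)·4.7^10/10! = 0.0131835
  f_III = e^(−12.1)·12.1^10/10! = 0.103069
Weight by the priors:
  π_I·f_I = 0.52 × 1.32954e-08 = 6.91361e-09
  π_II·f_II = 0.40 × 0.0131835 = 0.00527341
  π_III·f_III = 0.08 × 0.103069 = 0.00824551
Marginal: 6.91361e-09 + 0.00527341 + 0.00824551 = 0.0135189
Responsibility of Process II: 0.00527341 / 0.0135189 ≈ 0.3901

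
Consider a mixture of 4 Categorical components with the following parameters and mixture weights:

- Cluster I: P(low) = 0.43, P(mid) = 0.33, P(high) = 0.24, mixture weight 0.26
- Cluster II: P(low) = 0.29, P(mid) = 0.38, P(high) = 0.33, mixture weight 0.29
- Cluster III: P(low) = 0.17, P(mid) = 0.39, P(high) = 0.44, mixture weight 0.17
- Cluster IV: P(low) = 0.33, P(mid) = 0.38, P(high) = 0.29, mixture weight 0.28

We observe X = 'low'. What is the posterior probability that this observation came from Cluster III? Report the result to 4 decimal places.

By Bayes' theorem, P(k | x) = π_k f_k(x) / Σ_j π_j f_j(x).
Component likelihoods at x = 'low':
  f_I = 0.43
  f_II = 0.29
  f_III = 0.17
  f_IV = 0.33
Prior × likelihood for each component:
  π_I·f_I = 0.26 × 0.43 = 0.1118
  π_II·f_II = 0.29 × 0.29 = 0.0841
  π_III·f_III = 0.17 × 0.17 = 0.0289
  π_IV·f_IV = 0.28 × 0.33 = 0.0924
Evidence: 0.1118 + 0.0841 + 0.0289 + 0.0924 = 0.3172
So the posterior for Cluster III is 0.0289 / 0.3172 ≈ 0.0911.

0.0911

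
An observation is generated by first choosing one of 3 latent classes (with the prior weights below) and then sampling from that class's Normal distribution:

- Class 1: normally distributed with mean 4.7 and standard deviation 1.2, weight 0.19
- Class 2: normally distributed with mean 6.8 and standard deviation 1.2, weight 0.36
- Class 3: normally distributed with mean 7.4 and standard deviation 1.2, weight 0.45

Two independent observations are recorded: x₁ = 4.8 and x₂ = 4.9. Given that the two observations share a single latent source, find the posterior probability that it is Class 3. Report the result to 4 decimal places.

0.0226

Posterior ∝ prior × likelihood, so P(k | x) ∝ π_k f_k(x); normalise over all components.
Since both observations come from the same component, the likelihood for component k is f_k(x₁)·f_k(x₂).
  L_1 = [(1/(1.2·√(2π)))·exp(−(4.8−4.7)²/(2·1.2²)) = 0.332452·exp(-0.00347) = 0.3313] × [0.327866] = 0.108622
  L_2 = [(1/(1.2·√(2π)))·exp(−(4.8−6.8)²/(2·1.2²)) = 0.332452·exp(-1.38889) = 0.0828976] × [0.0949189] = 0.00786855
  L_3 = [(1/(1.2·√(2π)))·exp(−(4.8−7.4)²/(2·1.2²)) = 0.332452·exp(-2.34722) = 0.0317939] × [0.0379533] = 0.00120668
Prior × likelihood for each component:
  π_1·L_1 = 0.19 × 0.108622 = 0.0206382
  π_2·L_2 = 0.36 × 0.00786855 = 0.00283268
  π_3·L_3 = 0.45 × 0.00120668 = 0.000543007
Sum: 0.0206382 + 0.00283268 + 0.000543007 = 0.0240139
P(Class 3 | x₁, x₂) ≈ 0.0226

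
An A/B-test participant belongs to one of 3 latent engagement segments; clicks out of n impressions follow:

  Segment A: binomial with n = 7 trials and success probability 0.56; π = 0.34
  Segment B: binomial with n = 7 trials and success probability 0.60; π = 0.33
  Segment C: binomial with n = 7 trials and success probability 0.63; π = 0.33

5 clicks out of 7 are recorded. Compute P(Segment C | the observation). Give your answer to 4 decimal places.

Apply Bayes' rule: the posterior for each component is proportional to its prior times its likelihood at x.
Evaluate each component's likelihood at the observed value:
  L_A = C(7,5)·0.56^5·0.44^2 = 21·0.0550732·0.1936 = 0.223906
  L_B = C(7,5)·0.60^5·0.40^2 = 21·0.07776·0.16 = 0.261274
  L_C = C(7,5)·0.63^5·0.37^2 = 21·0.0992437·0.1369 = 0.285316
Unnormalised posteriors:
  π_A·L_A = 0.34 × 0.223906 = 0.0761279
  π_B·L_B = 0.33 × 0.261274 = 0.0862203
  π_C·L_C = 0.33 × 0.285316 = 0.0941541
Normaliser: 0.0761279 + 0.0862203 + 0.0941541 = 0.256502
So the posterior for Segment C is 0.0941541 / 0.256502 ≈ 0.3671.

0.3671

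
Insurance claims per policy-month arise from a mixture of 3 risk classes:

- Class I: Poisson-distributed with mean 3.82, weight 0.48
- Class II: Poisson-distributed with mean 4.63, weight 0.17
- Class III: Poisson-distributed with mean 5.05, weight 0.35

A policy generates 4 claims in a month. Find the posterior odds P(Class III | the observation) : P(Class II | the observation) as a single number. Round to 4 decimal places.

Since P(k|x) ∝ π_k f_k(x), the posterior odds are π_i f_i(x) / (π_j f_j(x)).
Component likelihoods at x = 4 claims:
  p_I = 0.194553
  p_II = 0.18678
  p_III = 0.173687
Posterior odds = (π_III·p_III) / (π_II·p_II) = (0.35·0.173687) / (0.17·0.18678) = 0.0607904 / 0.0317525 ≈ 1.9145

1.9145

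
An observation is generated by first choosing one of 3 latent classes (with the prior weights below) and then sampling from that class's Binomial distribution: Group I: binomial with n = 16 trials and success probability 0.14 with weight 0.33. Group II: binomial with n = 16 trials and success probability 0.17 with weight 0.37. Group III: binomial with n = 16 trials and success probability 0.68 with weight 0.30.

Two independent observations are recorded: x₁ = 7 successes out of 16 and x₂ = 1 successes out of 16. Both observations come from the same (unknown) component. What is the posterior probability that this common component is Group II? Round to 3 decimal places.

0.693

By Bayes' theorem, P(k | x) = P(Z=k) f_k(x) / Σ_j P(Z=j) f_j(x).
Since both observations come from the same component, the likelihood for component k is f_k(x₁)·f_k(x₂).
  p_I = [0.00310319] × [0.233198] = 0.000723658
  p_II = [0.00877549] × [0.166242] = 0.00145885
  p_III = [0.0270606] × [4.11035e-07] = 1.11229e-08
Unnormalised posteriors:
  P(Z=I)·p_I = 0.33 × 0.000723658 = 0.000238807
  P(Z=II)·p_II = 0.37 × 0.00145885 = 0.000539776
  P(Z=III)·p_III = 0.30 × 1.11229e-08 = 3.33686e-09
Marginal: 0.000238807 + 0.000539776 + 3.33686e-09 = 0.000778586
So the posterior for Group II is 0.000539776 / 0.000778586 ≈ 0.693.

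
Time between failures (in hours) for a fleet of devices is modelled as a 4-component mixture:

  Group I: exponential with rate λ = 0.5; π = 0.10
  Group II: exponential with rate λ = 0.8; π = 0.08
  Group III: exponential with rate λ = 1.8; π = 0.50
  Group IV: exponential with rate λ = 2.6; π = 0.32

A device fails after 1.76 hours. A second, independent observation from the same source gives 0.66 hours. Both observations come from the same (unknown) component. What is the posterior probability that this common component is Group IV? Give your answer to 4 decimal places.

0.1010

P(component k | x) = π_k·f_k(x) / marginal(x), where marginal(x) = Σ_j π_j·f_j(x).
Since both observations come from the same component, the likelihood for component k is f_k(x₁)·f_k(x₂).
  f_I = [0.207391] × [0.359462] = 0.0745493
  f_II = [0.195706] × [0.471827] = 0.0923391
  f_III = [0.0757578] × [0.548695] = 0.0415679
  f_IV = [0.0267696] × [0.467438] = 0.0125131
Weight by the priors:
  π_I·f_I = 0.10 × 0.0745493 = 0.00745493
  π_II·f_II = 0.08 × 0.0923391 = 0.00738713
  π_III·f_III = 0.50 × 0.0415679 = 0.020784
  π_IV·f_IV = 0.32 × 0.0125131 = 0.0040042
Normaliser: 0.00745493 + 0.00738713 + 0.020784 + 0.0040042 = 0.0396302
P(Group IV | data) = 0.0040042 / 0.0396302 ≈ 0.1010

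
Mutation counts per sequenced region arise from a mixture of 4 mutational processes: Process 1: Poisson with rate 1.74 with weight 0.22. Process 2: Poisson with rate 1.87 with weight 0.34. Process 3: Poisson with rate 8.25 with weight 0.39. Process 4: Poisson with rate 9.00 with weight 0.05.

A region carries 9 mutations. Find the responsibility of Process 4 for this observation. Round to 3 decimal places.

Posterior ∝ prior × likelihood, so P(k | x) ∝ π_k f_k(x); normalise over all components.
Evaluate each component's likelihood at the observed value:
  L_1 = e^(−1.74)·1.74^9/9! = 7.07144e-05
  L_2 = e^(−1.87)·1.87^9/9! = 0.000118763
  L_3 = e^(−8.25)·8.25^9/9! = 0.127466
  L_4 = e^(−9.00)·9.00^9/9! = 0.131756
Unnormalised posteriors:
  π_1·L_1 = 0.22 × 7.07144e-05 = 1.55572e-05
  π_2·L_2 = 0.34 × 0.000118763 = 4.03794e-05
  π_3·L_3 = 0.39 × 0.127466 = 0.0497116
  π_4·L_4 = 0.05 × 0.131756 = 0.00658778
Marginal: 1.55572e-05 + 4.03794e-05 + 0.0497116 + 0.00658778 = 0.0563553
P(Process 4 | data) = 0.00658778 / 0.0563553 ≈ 0.117

0.117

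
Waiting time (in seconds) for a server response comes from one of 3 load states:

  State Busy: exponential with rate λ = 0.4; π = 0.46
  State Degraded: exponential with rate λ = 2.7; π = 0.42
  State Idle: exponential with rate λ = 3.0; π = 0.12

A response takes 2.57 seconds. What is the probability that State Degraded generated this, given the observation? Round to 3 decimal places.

0.016

By Bayes' theorem, P(k | x) = π_k f_k(x) / Σ_j π_j f_j(x).
Evaluate each component's likelihood at the observed value:
  f_Busy = 0.4·e^(−0.4·2.57) = 0.4·e^(−1.0280) = 0.143089
  f_Degraded = 2.7·e^(−2.7·2.57) = 2.7·e^(−6.9390) = 0.00261694
  f_Idle = 3.0·e^(−3.0·2.57) = 3.0·e^(−7.7100) = 0.00134496
Prior × likelihood for each component:
  π_Busy·f_Busy = 0.46 × 0.143089 = 0.0658208
  π_Degraded·f_Degraded = 0.42 × 0.00261694 = 0.00109912
  π_Idle·f_Idle = 0.12 × 0.00134496 = 0.000161396
Sum: 0.0658208 + 0.00109912 + 0.000161396 = 0.0670813
So the posterior for State Degraded is 0.00109912 / 0.0670813 ≈ 0.016.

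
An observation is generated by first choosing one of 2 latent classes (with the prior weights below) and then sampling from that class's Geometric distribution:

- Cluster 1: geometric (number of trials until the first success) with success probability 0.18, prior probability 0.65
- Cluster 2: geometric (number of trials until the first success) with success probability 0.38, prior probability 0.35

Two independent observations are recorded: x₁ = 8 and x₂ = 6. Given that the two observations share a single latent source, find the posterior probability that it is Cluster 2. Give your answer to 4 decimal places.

0.0773

Apply Bayes' rule: the posterior for each component is proportional to its prior times its likelihood at x.
Since both observations come from the same component, the likelihood for component k is f_k(x₁)·f_k(x₂).
  f_1 = [0.0448714] × [0.0667332] = 0.00299441
  f_2 = [0.0133821] × [0.034813] = 0.000465873
Prior × likelihood for each component:
  π_1·f_1 = 0.65 × 0.00299441 = 0.00194637
  π_2·f_2 = 0.35 × 0.000465873 = 0.000163056
Denominator: 0.00194637 + 0.000163056 = 0.00210942
Responsibility of Cluster 2: 0.000163056 / 0.00210942 ≈ 0.0773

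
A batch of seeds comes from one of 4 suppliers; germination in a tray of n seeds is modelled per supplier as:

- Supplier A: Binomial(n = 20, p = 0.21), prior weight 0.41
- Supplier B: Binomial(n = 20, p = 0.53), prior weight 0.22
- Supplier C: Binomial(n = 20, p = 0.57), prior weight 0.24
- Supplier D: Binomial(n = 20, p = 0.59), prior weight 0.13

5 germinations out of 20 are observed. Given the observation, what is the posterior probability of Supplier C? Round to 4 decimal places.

P(component k | x) = w_k·f_k(x) / marginal(x), where marginal(x) = Σ_j w_j·f_j(x).
Evaluate each component's likelihood at the observed value:
  f_A = C(20,5)·0.21^5·0.79^15 = 15504·0.00040841·0.0291344 = 0.184479
  f_B = C(20,5)·0.53^5·0.47^15 = 15504·0.0418195·1.20633e-05 = 0.00782152
  f_C = C(20,5)·0.57^5·0.43^15 = 15504·0.0601692·3.17707e-06 = 0.00296377
  f_D = C(20,5)·0.59^5·0.41^15 = 15504·0.0714924·1.5551e-06 = 0.0017237
Weight by the priors:
  w_A·f_A = 0.41 × 0.184479 = 0.0756363
  w_B·f_B = 0.22 × 0.00782152 = 0.00172073
  w_C·f_C = 0.24 × 0.00296377 = 0.000711305
  w_D·f_D = 0.13 × 0.0017237 = 0.000224081
Denominator: 0.0756363 + 0.00172073 + 0.000711305 + 0.000224081 = 0.0782925
P(Supplier C | x) = 0.000711305 / 0.0782925 ≈ 0.0091

0.0091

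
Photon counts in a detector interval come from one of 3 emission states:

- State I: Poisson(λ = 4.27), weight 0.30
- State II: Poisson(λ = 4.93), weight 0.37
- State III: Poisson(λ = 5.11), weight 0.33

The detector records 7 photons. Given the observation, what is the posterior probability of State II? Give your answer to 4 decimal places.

By Bayes' theorem, P(k | x) = π_k f_k(x) / Σ_j π_j f_j(x).
Component likelihoods at x = 7 photons:
  f_I = 0.0718004
  f_II = 0.101491
  f_III = 0.108961
Multiply by the mixture weights:
  π_I·f_I = 0.30 × 0.0718004 = 0.0215401
  π_II·f_II = 0.37 × 0.101491 = 0.0375515
  π_III·f_III = 0.33 × 0.108961 = 0.0359571
Normaliser: 0.0215401 + 0.0375515 + 0.0359571 = 0.0950488
P(State II | data) ≈ 0.3951

0.3951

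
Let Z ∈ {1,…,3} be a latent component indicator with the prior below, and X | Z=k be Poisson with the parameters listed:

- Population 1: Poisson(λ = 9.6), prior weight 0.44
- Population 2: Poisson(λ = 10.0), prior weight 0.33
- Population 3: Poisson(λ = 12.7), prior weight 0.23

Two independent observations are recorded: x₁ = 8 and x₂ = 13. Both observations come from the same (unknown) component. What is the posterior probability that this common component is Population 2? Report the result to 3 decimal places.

The responsibility of component k is w_k f_k(x) divided by Σ_j w_j f_j(x).
Since both observations come from the same component, the likelihood for component k is f_k(x₁)·f_k(x₂).
  f_1 = [0.121178] × [0.0639762] = 0.00775249
  f_2 = [0.112599] × [0.0729079] = 0.00820936
  f_3 = [0.0512117] × [0.109554] = 0.00561045
Weight by the priors:
  w_1·f_1 = 0.44 × 0.00775249 = 0.00341109
  w_2·f_2 = 0.33 × 0.00820936 = 0.00270909
  w_3·f_3 = 0.23 × 0.00561045 = 0.0012904
Marginal: 0.00341109 + 0.00270909 + 0.0012904 = 0.00741059
Responsibility of Population 2: 0.00270909 / 0.00741059 ≈ 0.366

0.366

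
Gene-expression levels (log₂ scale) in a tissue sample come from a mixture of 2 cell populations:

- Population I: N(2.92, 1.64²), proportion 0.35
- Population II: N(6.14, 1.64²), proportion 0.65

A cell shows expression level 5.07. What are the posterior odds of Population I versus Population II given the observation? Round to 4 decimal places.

0.2821

The posterior odds equal the prior odds times the likelihood ratio: (π_i/π_j)·(f_i(x)/f_j(x)).
Component likelihoods at x = 5.07:
  p_I = (1/(1.64·√(2π)))·exp(−(5.07−2.92)²/(2·1.64²)) = 0.243257·exp(-0.85933) = 0.103006
  p_II = (1/(1.64·√(2π)))·exp(−(5.07−6.14)²/(2·1.64²)) = 0.243257·exp(-0.21284) = 0.196622
0.0360523 / 0.127804 ≈ 0.2821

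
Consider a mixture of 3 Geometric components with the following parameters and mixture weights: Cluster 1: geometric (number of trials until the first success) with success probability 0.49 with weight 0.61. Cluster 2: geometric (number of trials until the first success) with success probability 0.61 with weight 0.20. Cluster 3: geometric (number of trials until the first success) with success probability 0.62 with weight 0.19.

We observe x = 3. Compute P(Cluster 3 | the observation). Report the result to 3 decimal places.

P(component k | x) = w_k·f_k(x) / marginal(x), where marginal(x) = Σ_j w_j·f_j(x).
Evaluate each component's likelihood at the observed value:
  p_1 = 0.127449
  p_2 = 0.092781
  p_3 = 0.089528
Unnormalised posteriors:
  w_1·p_1 = 0.61 × 0.127449 = 0.0777439
  w_2·p_2 = 0.20 × 0.092781 = 0.0185562
  w_3·p_3 = 0.19 × 0.089528 = 0.0170103
Sum: 0.0777439 + 0.0185562 + 0.0170103 = 0.11331
So the posterior for Cluster 3 is 0.0170103 / 0.11331 ≈ 0.150.

0.150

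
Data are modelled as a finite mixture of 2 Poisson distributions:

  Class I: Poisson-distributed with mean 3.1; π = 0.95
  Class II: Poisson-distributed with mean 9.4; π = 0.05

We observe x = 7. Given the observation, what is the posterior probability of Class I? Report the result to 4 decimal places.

P(component k | x) = w_k·f_k(x) / marginal(x), where marginal(x) = Σ_j w_j·f_j(x).
Poisson probabilities:
  f_I = e^(−3.1)·3.1^7/7! = 0.0245917
  f_II = e^(−9.4)·9.4^7/7! = 0.106438
Weight by the priors:
  w_I·f_I = 0.95 × 0.0245917 = 0.0233621
  w_II·f_II = 0.05 × 0.106438 = 0.0053219
Denominator: 0.0233621 + 0.0053219 = 0.028684
Responsibility of Class I: 0.0233621 / 0.028684 ≈ 0.8145

0.8145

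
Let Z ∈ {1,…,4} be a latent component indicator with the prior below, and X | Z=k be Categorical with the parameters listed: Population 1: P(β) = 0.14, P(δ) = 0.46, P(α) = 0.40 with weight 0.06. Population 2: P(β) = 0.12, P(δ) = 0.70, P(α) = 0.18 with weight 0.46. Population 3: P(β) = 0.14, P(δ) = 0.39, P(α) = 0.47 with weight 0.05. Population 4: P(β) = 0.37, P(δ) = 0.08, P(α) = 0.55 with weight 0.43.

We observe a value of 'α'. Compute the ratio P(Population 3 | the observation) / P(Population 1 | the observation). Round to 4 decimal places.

0.9792

The posterior odds equal the prior odds times the likelihood ratio: (P(Z=i)/P(Z=j))·(f_i(x)/f_j(x)).
Categorical probabilities:
  p_1 = 0.4
  p_2 = 0.18
  p_3 = 0.47
  p_4 = 0.55
0.0235 / 0.024 ≈ 0.9792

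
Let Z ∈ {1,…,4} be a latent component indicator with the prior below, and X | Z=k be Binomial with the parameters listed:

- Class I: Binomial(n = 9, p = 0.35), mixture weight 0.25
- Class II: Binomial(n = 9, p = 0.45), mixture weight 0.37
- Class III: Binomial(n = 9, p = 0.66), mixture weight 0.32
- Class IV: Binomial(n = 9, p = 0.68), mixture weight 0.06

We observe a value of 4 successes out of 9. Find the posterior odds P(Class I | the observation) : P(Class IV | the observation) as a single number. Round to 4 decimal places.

The posterior odds equal the prior odds times the likelihood ratio: (π_i/π_j)·(f_i(x)/f_j(x)).
Binomial probabilities:
  f_I = 0.219386
  f_II = 0.260036
  f_III = 0.108628
  f_IV = 0.0903974
Posterior odds = (π_I·f_I) / (π_IV·f_IV) = (0.25·0.219386) / (0.06·0.0903974) = 0.0548466 / 0.00542385 ≈ 10.1121

10.1121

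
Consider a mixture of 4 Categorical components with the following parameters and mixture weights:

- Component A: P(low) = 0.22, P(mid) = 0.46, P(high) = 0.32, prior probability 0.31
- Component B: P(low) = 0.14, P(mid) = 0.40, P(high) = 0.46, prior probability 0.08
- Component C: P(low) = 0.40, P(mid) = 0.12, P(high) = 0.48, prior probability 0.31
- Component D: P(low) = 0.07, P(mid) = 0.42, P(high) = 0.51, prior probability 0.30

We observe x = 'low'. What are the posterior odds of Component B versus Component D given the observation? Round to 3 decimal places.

0.533

The posterior odds equal the prior odds times the likelihood ratio: (w_i/w_j)·(f_i(x)/f_j(x)).
Evaluate each component's likelihood at the observed value:
  f_A = 0.22
  f_B = 0.14
  f_C = 0.4
  f_D = 0.07
0.0112 / 0.021 ≈ 0.533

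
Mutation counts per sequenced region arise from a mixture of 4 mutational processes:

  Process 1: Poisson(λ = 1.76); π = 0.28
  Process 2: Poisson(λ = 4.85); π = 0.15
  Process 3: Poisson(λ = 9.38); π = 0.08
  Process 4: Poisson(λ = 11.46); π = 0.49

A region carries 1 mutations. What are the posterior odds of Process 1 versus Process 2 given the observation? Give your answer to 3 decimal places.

Posterior odds = (π_i f_i(x)) / (π_j f_j(x)); the normalising sum cancels.
Evaluate each component's likelihood at the observed value:
  L_1 = 0.302799
  L_2 = 0.0379676
  L_3 = 0.000791627
  L_4 = 0.000120829
Posterior odds = (π_1·L_1) / (π_2·L_2) = (0.28·0.302799) / (0.15·0.0379676) = 0.0847837 / 0.00569514 ≈ 14.887

14.887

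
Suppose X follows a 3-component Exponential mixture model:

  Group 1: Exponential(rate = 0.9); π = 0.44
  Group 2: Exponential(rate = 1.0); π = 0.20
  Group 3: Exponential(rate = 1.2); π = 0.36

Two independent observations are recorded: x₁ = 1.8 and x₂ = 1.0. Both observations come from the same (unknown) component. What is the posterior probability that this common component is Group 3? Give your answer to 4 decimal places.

P(component k | x) = P(Z=k)·f_k(x) / marginal(x), where marginal(x) = Σ_j P(Z=j)·f_j(x).
Since both observations come from the same component, the likelihood for component k is f_k(x₁)·f_k(x₂).
  L_1 = [0.9·e^(−0.9·1.8) = 0.9·e^(−1.6200) = 0.178109] × [0.365913] = 0.0651723
  L_2 = [1.0·e^(−1.0·1.8) = 1.0·e^(−1.8000) = 0.165299] × [0.367879] = 0.0608101
  L_3 = [1.2·e^(−1.2·1.8) = 1.2·e^(−2.1600) = 0.13839] × [0.361433] = 0.0500188
Weight by the priors:
  P(Z=1)·L_1 = 0.44 × 0.0651723 = 0.0286758
  P(Z=2)·L_2 = 0.20 × 0.0608101 = 0.012162
  P(Z=3)·L_3 = 0.36 × 0.0500188 = 0.0180068
Evidence: 0.0286758 + 0.012162 + 0.0180068 = 0.0588446
So the posterior for Group 3 is 0.0180068 / 0.0588446 ≈ 0.3060.

0.3060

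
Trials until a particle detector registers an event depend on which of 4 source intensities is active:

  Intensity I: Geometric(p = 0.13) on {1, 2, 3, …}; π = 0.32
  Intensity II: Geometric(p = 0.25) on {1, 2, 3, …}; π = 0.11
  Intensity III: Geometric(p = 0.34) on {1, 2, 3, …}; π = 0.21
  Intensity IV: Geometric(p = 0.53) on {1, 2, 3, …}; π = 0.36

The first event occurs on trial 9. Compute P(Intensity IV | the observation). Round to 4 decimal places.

By Bayes' theorem, P(k | x) = w_k f_k(x) / Σ_j w_j f_j(x).
Evaluate each component's likelihood at the observed value:
  L_I = 0.13·(1−0.13)^8 = 0.13·0.328212 = 0.0426675
  L_II = 0.25·(1−0.25)^8 = 0.25·0.100113 = 0.0250282
  L_III = 0.34·(1−0.34)^8 = 0.34·0.0360041 = 0.0122414
  L_IV = 0.53·(1−0.53)^8 = 0.53·0.00238113 = 0.001262
Prior × likelihood for each component:
  w_I·L_I = 0.32 × 0.0426675 = 0.0136536
  w_II·L_II = 0.11 × 0.0250282 = 0.00275311
  w_III·L_III = 0.21 × 0.0122414 = 0.00257069
  w_IV·L_IV = 0.36 × 0.001262 = 0.000454319
Evidence: 0.0136536 + 0.00275311 + 0.00257069 + 0.000454319 = 0.0194317
So the posterior for Intensity IV is 0.000454319 / 0.0194317 ≈ 0.0234.

0.0234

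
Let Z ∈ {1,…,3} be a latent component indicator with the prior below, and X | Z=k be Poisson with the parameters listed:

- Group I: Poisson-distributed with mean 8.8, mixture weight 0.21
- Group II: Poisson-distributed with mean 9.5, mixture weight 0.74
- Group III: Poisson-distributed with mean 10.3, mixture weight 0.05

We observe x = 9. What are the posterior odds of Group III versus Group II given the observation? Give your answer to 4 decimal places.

Posterior odds = (π_i f_i(x)) / (π_j f_j(x)); the normalising sum cancels.
Poisson probabilities:
  p_I = e^(−8.8)·8.8^9/9! = 0.131459
  p_II = e^(−9.5)·9.5^9/9! = 0.130003
  p_III = e^(−10.3)·10.3^9/9! = 0.120931
0.00604657 / 0.0962019 ≈ 0.0629

0.0629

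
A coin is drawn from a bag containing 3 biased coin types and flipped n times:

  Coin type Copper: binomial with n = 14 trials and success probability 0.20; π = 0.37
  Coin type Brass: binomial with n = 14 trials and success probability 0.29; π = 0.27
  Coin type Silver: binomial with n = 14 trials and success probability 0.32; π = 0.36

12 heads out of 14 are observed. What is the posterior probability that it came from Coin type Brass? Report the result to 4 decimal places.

0.1998

Posterior ∝ prior × likelihood, so P(k | x) ∝ π_k f_k(x); normalise over all components.
Binomial probabilities:
  f_Copper = C(14,12)·0.20^12·0.80^2 = 91·4.096e-09·0.64 = 2.38551e-07
  f_Brass = C(14,12)·0.29^12·0.71^2 = 91·3.53815e-07·0.5041 = 1.62306e-05
  f_Silver = C(14,12)·0.32^12·0.68^2 = 91·1.15292e-06·0.4624 = 4.85131e-05
Prior × likelihood for each component:
  π_Copper·f_Copper = 0.37 × 2.38551e-07 = 8.82639e-08
  π_Brass·f_Brass = 0.27 × 1.62306e-05 = 4.38226e-06
  π_Silver·f_Silver = 0.36 × 4.85131e-05 = 1.74647e-05
Marginal: 8.82639e-08 + 4.38226e-06 + 1.74647e-05 = 2.19352e-05
P(Coin type Brass | 12 heads out of 14) ≈ 0.1998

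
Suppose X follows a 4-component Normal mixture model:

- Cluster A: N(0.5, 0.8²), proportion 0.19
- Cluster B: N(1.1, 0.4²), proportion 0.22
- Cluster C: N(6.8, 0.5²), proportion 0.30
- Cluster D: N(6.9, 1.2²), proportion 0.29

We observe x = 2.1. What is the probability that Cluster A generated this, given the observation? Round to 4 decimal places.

0.5700

Apply Bayes' rule: the posterior for each component is proportional to its prior times its likelihood at x.
Evaluate each component's likelihood at the observed value:
  f_A = (1/(0.8·√(2π)))·exp(−(2.1−0.5)²/(2·0.8²)) = 0.498678·exp(-2.00000) = 0.0674887
  f_B = (1/(0.4·√(2π)))·exp(−(2.1−1.1)²/(2·0.4²)) = 0.997356·exp(-3.12500) = 0.0438208
  f_C = (1/(0.5·√(2π)))·exp(−(2.1−6.8)²/(2·0.5²)) = 0.797885·exp(-44.18000) = 5.18573e-20
  f_D = (1/(1.2·√(2π)))·exp(−(2.1−6.9)²/(2·1.2²)) = 0.332452·exp(-8.00000) = 0.000111525
Multiply by the mixture weights:
  π_A·f_A = 0.19 × 0.0674887 = 0.0128229
  π_B·f_B = 0.22 × 0.0438208 = 0.00964057
  π_C·f_C = 0.30 × 5.18573e-20 = 1.55572e-20
  π_D·f_D = 0.29 × 0.000111525 = 3.23423e-05
Denominator: 0.0128229 + 0.00964057 + 1.55572e-20 + 3.23423e-05 = 0.0224958
P(Cluster A | the observation) ≈ 0.5700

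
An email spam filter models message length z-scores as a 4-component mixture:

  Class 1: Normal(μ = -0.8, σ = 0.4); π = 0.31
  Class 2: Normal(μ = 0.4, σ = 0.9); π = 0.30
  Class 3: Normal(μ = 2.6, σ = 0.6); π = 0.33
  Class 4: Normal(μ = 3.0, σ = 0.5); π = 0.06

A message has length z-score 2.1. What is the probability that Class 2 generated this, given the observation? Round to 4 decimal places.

The responsibility of component k is π_k f_k(x) divided by Σ_j π_j f_j(x).
Normal densities:
  p_1 = (1/(0.4·√(2π)))·exp(−(2.1−-0.8)²/(2·0.4²)) = 0.997356·exp(-26.28125) = 3.84634e-12
  p_2 = (1/(0.9·√(2π)))·exp(−(2.1−0.4)²/(2·0.9²)) = 0.443269·exp(-1.78395) = 0.0744574
  p_3 = (1/(0.6·√(2π)))·exp(−(2.1−2.6)²/(2·0.6²)) = 0.664904·exp(-0.34722) = 0.469853
  p_4 = (1/(0.5·√(2π)))·exp(−(2.1−3.0)²/(2·0.5²)) = 0.797885·exp(-1.62000) = 0.1579
Prior × likelihood for each component:
  π_1·p_1 = 0.31 × 3.84634e-12 = 1.19237e-12
  π_2·p_2 = 0.30 × 0.0744574 = 0.0223372
  π_3·p_3 = 0.33 × 0.469853 = 0.155052
  π_4·p_4 = 0.06 × 0.1579 = 0.00947402
Sum: 1.19237e-12 + 0.0223372 + 0.155052 + 0.00947402 = 0.186863
P(Class 2 | x) ≈ 0.1195

0.1195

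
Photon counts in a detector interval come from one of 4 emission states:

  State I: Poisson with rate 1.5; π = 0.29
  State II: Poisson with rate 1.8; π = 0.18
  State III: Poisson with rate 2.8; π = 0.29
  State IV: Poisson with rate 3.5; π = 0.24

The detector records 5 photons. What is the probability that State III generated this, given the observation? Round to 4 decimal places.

0.3844

The responsibility of component k is π_k f_k(x) divided by Σ_j π_j f_j(x).
Component likelihoods at x = 5 photons:
  p_I = 0.01412
  p_II = 0.0260286
  p_III = 0.0872136
  p_IV = 0.132169
Weight by the priors:
  π_I·p_I = 0.29 × 0.01412 = 0.00409479
  π_II·p_II = 0.18 × 0.0260286 = 0.00468515
  π_III·p_III = 0.29 × 0.0872136 = 0.025292
  π_IV·p_IV = 0.24 × 0.132169 = 0.0317205
Normaliser: 0.00409479 + 0.00468515 + 0.025292 + 0.0317205 = 0.0657924
Responsibility of State III: 0.025292 / 0.0657924 ≈ 0.3844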